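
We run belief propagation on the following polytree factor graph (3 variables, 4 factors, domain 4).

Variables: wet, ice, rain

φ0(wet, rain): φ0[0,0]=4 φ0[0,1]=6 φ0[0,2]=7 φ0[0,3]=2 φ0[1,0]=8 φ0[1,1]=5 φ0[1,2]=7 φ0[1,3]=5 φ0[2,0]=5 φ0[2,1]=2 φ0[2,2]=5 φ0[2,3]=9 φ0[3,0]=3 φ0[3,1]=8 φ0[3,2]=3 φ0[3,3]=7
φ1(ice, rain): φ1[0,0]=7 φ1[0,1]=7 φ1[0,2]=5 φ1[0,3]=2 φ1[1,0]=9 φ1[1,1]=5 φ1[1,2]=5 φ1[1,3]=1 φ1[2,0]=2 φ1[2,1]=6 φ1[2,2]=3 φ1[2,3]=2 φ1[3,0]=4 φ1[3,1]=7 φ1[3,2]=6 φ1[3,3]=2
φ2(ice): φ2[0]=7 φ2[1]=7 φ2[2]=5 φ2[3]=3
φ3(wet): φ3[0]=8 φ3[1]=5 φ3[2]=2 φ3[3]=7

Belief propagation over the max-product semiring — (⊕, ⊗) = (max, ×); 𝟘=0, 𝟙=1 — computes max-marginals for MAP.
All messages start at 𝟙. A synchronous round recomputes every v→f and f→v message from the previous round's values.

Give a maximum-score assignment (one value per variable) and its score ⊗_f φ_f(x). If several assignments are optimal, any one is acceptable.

init: all messages = 𝟙 over 4 values
r1 m[φ0→wet] = [7, 8, 9, 8]
r1 m[φ0→rain] = [8, 8, 7, 9]
r1 m[φ1→ice] = [7, 9, 6, 7]
r1 m[φ1→rain] = [9, 7, 6, 2]
r1 m[φ2→ice] = [7, 7, 5, 3]
r1 m[φ3→wet] = [8, 5, 2, 7]
r1 m[wet→φ0] = [1, 1, 1, 1]
r1 m[wet→φ3] = [1, 1, 1, 1]
r1 m[ice→φ1] = [1, 1, 1, 1]
r1 m[ice→φ2] = [1, 1, 1, 1]
r1 m[rain→φ0] = [1, 1, 1, 1]
r1 m[rain→φ1] = [1, 1, 1, 1]
r2 m[φ0→wet] = [7, 8, 9, 8]
r2 m[φ0→rain] = [8, 8, 7, 9]
r2 m[φ1→ice] = [7, 9, 6, 7]
r2 m[φ1→rain] = [9, 7, 6, 2]
r2 m[φ2→ice] = [7, 7, 5, 3]
r2 m[φ3→wet] = [8, 5, 2, 7]
r2 m[wet→φ0] = [8, 5, 2, 7]
r2 m[wet→φ3] = [7, 8, 9, 8]
r2 m[ice→φ1] = [7, 7, 5, 3]
r2 m[ice→φ2] = [7, 9, 6, 7]
r2 m[rain→φ0] = [9, 7, 6, 2]
r2 m[rain→φ1] = [8, 8, 7, 9]
r3 m[φ0→wet] = [42, 72, 45, 56]
r3 m[φ0→rain] = [40, 56, 56, 49]
r3 m[φ1→ice] = [56, 72, 48, 56]
r3 m[φ1→rain] = [63, 49, 35, 14]
r3 m[φ2→ice] = [7, 7, 5, 3]
r3 m[φ3→wet] = [8, 5, 2, 7]
r3 m[wet→φ0] = [8, 5, 2, 7]
r3 m[wet→φ3] = [7, 8, 9, 8]
r3 m[ice→φ1] = [7, 7, 5, 3]
r3 m[ice→φ2] = [7, 9, 6, 7]
r3 m[rain→φ0] = [9, 7, 6, 2]
r3 m[rain→φ1] = [8, 8, 7, 9]
r4 m[φ0→wet] = [42, 72, 45, 56]
r4 m[φ0→rain] = [40, 56, 56, 49]
r4 m[φ1→ice] = [56, 72, 48, 56]
r4 m[φ1→rain] = [63, 49, 35, 14]
r4 m[φ2→ice] = [7, 7, 5, 3]
r4 m[φ3→wet] = [8, 5, 2, 7]
r4 m[wet→φ0] = [8, 5, 2, 7]
r4 m[wet→φ3] = [42, 72, 45, 56]
r4 m[ice→φ1] = [7, 7, 5, 3]
r4 m[ice→φ2] = [56, 72, 48, 56]
r4 m[rain→φ0] = [63, 49, 35, 14]
r4 m[rain→φ1] = [40, 56, 56, 49]
r5 m[φ0→wet] = [294, 504, 315, 392]
r5 m[φ0→rain] = [40, 56, 56, 49]
r5 m[φ1→ice] = [392, 360, 336, 392]
r5 m[φ1→rain] = [63, 49, 35, 14]
r5 m[φ2→ice] = [7, 7, 5, 3]
r5 m[φ3→wet] = [8, 5, 2, 7]
r5 m[wet→φ0] = [8, 5, 2, 7]
r5 m[wet→φ3] = [42, 72, 45, 56]
r5 m[ice→φ1] = [7, 7, 5, 3]
r5 m[ice→φ2] = [56, 72, 48, 56]
r5 m[rain→φ0] = [63, 49, 35, 14]
r5 m[rain→φ1] = [40, 56, 56, 49]
r6 m[φ0→wet] = [294, 504, 315, 392]
r6 m[φ0→rain] = [40, 56, 56, 49]
r6 m[φ1→ice] = [392, 360, 336, 392]
r6 m[φ1→rain] = [63, 49, 35, 14]
r6 m[φ2→ice] = [7, 7, 5, 3]
r6 m[φ3→wet] = [8, 5, 2, 7]
r6 m[wet→φ0] = [8, 5, 2, 7]
r6 m[wet→φ3] = [294, 504, 315, 392]
r6 m[ice→φ1] = [7, 7, 5, 3]
r6 m[ice→φ2] = [392, 360, 336, 392]
r6 m[rain→φ0] = [63, 49, 35, 14]
r6 m[rain→φ1] = [40, 56, 56, 49]
r7 m[φ0→wet] = [294, 504, 315, 392]
r7 m[φ0→rain] = [40, 56, 56, 49]
r7 m[φ1→ice] = [392, 360, 336, 392]
r7 m[φ1→rain] = [63, 49, 35, 14]
r7 m[φ2→ice] = [7, 7, 5, 3]
r7 m[φ3→wet] = [8, 5, 2, 7]
r7 m[wet→φ0] = [8, 5, 2, 7]
r7 m[wet→φ3] = [294, 504, 315, 392]
r7 m[ice→φ1] = [7, 7, 5, 3]
r7 m[ice→φ2] = [392, 360, 336, 392]
r7 m[rain→φ0] = [63, 49, 35, 14]
r7 m[rain→φ1] = [40, 56, 56, 49]
fixed point reached at round 7
traceback from wet: (wet=3, ice=0, rain=1), score=2744

assignment: (wet=3, ice=0, rain=1); score = 2744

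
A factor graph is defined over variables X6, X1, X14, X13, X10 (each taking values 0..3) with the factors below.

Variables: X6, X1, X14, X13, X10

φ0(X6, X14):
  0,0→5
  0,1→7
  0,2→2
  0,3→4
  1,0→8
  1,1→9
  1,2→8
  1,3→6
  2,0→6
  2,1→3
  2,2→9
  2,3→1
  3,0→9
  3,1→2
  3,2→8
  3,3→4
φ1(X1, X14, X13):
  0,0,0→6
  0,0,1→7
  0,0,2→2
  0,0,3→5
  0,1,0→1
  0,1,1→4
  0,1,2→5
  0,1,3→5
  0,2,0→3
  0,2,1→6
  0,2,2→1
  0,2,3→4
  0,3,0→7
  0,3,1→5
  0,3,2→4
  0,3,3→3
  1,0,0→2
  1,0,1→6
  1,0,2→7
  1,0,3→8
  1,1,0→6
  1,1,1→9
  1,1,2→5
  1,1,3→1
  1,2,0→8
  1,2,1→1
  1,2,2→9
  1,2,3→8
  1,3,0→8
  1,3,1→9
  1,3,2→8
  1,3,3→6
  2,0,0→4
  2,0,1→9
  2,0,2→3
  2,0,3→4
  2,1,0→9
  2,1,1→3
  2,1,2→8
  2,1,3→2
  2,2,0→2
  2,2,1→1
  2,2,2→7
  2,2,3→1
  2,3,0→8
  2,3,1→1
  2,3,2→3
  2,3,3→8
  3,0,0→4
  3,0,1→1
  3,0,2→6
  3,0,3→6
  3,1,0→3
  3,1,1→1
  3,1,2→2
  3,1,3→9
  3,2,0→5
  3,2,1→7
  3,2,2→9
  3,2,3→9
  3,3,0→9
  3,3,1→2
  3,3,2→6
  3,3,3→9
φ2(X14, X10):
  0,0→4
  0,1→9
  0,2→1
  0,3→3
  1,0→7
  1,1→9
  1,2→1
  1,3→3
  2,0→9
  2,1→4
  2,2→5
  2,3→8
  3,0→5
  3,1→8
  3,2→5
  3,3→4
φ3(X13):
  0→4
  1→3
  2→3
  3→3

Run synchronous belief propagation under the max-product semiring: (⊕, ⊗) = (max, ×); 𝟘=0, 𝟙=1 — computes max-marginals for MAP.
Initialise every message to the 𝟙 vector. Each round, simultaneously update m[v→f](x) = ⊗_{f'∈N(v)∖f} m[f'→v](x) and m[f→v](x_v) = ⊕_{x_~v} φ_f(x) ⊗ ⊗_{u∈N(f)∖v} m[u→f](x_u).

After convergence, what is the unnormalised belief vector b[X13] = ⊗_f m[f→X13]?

init: all messages = 𝟙 over 4 values
r1 m[φ0→X6] = [7, 9, 9, 9]
r1 m[φ0→X14] = [9, 9, 9, 6]
r1 m[φ1→X1] = [7, 9, 9, 9]
r1 m[φ1→X14] = [9, 9, 9, 9]
r1 m[φ1→X13] = [9, 9, 9, 9]
r1 m[φ2→X14] = [9, 9, 9, 8]
r1 m[φ2→X10] = [9, 9, 5, 8]
r1 m[φ3→X13] = [4, 3, 3, 3]
r1 m[X6→φ0] = [1, 1, 1, 1]
r1 m[X1→φ1] = [1, 1, 1, 1]
r1 m[X14→φ0] = [1, 1, 1, 1]
r1 m[X14→φ1] = [1, 1, 1, 1]
r1 m[X14→φ2] = [1, 1, 1, 1]
r1 m[X13→φ1] = [1, 1, 1, 1]
r1 m[X13→φ3] = [1, 1, 1, 1]
r1 m[X10→φ2] = [1, 1, 1, 1]
r2 m[φ0→X6] = [7, 9, 9, 9]
r2 m[φ0→X14] = [9, 9, 9, 6]
r2 m[φ1→X1] = [7, 9, 9, 9]
r2 m[φ1→X14] = [9, 9, 9, 9]
r2 m[φ1→X13] = [9, 9, 9, 9]
r2 m[φ2→X14] = [9, 9, 9, 8]
r2 m[φ2→X10] = [9, 9, 5, 8]
r2 m[φ3→X13] = [4, 3, 3, 3]
r2 m[X6→φ0] = [1, 1, 1, 1]
r2 m[X1→φ1] = [1, 1, 1, 1]
r2 m[X14→φ0] = [81, 81, 81, 72]
r2 m[X14→φ1] = [81, 81, 81, 48]
r2 m[X14→φ2] = [81, 81, 81, 54]
r2 m[X13→φ1] = [4, 3, 3, 3]
r2 m[X13→φ3] = [9, 9, 9, 9]
r2 m[X10→φ2] = [1, 1, 1, 1]
r3 m[φ0→X6] = [567, 729, 729, 729]
r3 m[φ0→X14] = [9, 9, 9, 6]
r3 m[φ1→X1] = [1944, 2592, 2916, 2187]
r3 m[φ1→X14] = [27, 36, 32, 36]
r3 m[φ1→X13] = [729, 729, 729, 729]
r3 m[φ2→X14] = [9, 9, 9, 8]
r3 m[φ2→X10] = [729, 729, 405, 648]
r3 m[φ3→X13] = [4, 3, 3, 3]
r3 m[X6→φ0] = [1, 1, 1, 1]
r3 m[X1→φ1] = [1, 1, 1, 1]
r3 m[X14→φ0] = [81, 81, 81, 72]
r3 m[X14→φ1] = [81, 81, 81, 48]
r3 m[X14→φ2] = [81, 81, 81, 54]
r3 m[X13→φ1] = [4, 3, 3, 3]
r3 m[X13→φ3] = [9, 9, 9, 9]
r3 m[X10→φ2] = [1, 1, 1, 1]
r4 m[φ0→X6] = [567, 729, 729, 729]
r4 m[φ0→X14] = [9, 9, 9, 6]
r4 m[φ1→X1] = [1944, 2592, 2916, 2187]
r4 m[φ1→X14] = [27, 36, 32, 36]
r4 m[φ1→X13] = [729, 729, 729, 729]
r4 m[φ2→X14] = [9, 9, 9, 8]
r4 m[φ2→X10] = [729, 729, 405, 648]
r4 m[φ3→X13] = [4, 3, 3, 3]
r4 m[X6→φ0] = [1, 1, 1, 1]
r4 m[X1→φ1] = [1, 1, 1, 1]
r4 m[X14→φ0] = [243, 324, 288, 288]
r4 m[X14→φ1] = [81, 81, 81, 48]
r4 m[X14→φ2] = [243, 324, 288, 216]
r4 m[X13→φ1] = [4, 3, 3, 3]
r4 m[X13→φ3] = [729, 729, 729, 729]
r4 m[X10→φ2] = [1, 1, 1, 1]
r5 m[φ0→X6] = [2268, 2916, 2592, 2304]
r5 m[φ0→X14] = [9, 9, 9, 6]
r5 m[φ1→X1] = [1944, 2592, 2916, 2187]
r5 m[φ1→X14] = [27, 36, 32, 36]
r5 m[φ1→X13] = [729, 729, 729, 729]
r5 m[φ2→X14] = [9, 9, 9, 8]
r5 m[φ2→X10] = [2592, 2916, 1440, 2304]
r5 m[φ3→X13] = [4, 3, 3, 3]
r5 m[X6→φ0] = [1, 1, 1, 1]
r5 m[X1→φ1] = [1, 1, 1, 1]
r5 m[X14→φ0] = [243, 324, 288, 288]
r5 m[X14→φ1] = [81, 81, 81, 48]
r5 m[X14→φ2] = [243, 324, 288, 216]
r5 m[X13→φ1] = [4, 3, 3, 3]
r5 m[X13→φ3] = [729, 729, 729, 729]
r5 m[X10→φ2] = [1, 1, 1, 1]
r6 m[φ0→X6] = [2268, 2916, 2592, 2304]
r6 m[φ0→X14] = [9, 9, 9, 6]
r6 m[φ1→X1] = [1944, 2592, 2916, 2187]
r6 m[φ1→X14] = [27, 36, 32, 36]
r6 m[φ1→X13] = [729, 729, 729, 729]
r6 m[φ2→X14] = [9, 9, 9, 8]
r6 m[φ2→X10] = [2592, 2916, 1440, 2304]
r6 m[φ3→X13] = [4, 3, 3, 3]
r6 m[X6→φ0] = [1, 1, 1, 1]
r6 m[X1→φ1] = [1, 1, 1, 1]
r6 m[X14→φ0] = [243, 324, 288, 288]
r6 m[X14→φ1] = [81, 81, 81, 48]
r6 m[X14→φ2] = [243, 324, 288, 216]
r6 m[X13→φ1] = [4, 3, 3, 3]
r6 m[X13→φ3] = [729, 729, 729, 729]
r6 m[X10→φ2] = [1, 1, 1, 1]
fixed point reached at round 6
b[X13] = ⊗ incoming = [2916, 2187, 2187, 2187]

b[X13] = [2916, 2187, 2187, 2187]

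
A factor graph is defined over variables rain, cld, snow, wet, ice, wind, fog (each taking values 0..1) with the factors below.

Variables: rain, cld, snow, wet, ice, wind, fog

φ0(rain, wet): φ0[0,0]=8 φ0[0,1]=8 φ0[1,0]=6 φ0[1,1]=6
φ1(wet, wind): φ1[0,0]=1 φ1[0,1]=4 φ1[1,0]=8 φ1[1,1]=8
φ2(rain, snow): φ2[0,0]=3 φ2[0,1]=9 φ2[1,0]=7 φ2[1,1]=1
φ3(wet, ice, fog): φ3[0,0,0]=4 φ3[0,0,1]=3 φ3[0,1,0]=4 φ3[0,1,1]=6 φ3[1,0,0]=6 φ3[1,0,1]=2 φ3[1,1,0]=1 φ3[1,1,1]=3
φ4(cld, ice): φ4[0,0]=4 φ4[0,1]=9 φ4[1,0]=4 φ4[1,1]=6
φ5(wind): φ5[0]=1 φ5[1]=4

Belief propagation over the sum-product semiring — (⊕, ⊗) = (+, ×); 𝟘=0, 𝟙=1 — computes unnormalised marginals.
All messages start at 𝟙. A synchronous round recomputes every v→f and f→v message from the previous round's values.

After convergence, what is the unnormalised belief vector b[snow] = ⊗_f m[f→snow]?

init: all messages = 𝟙 over 2 values
r1 m[φ0→rain] = [16, 12]
r1 m[φ0→wet] = [14, 14]
r1 m[φ1→wet] = [5, 16]
r1 m[φ1→wind] = [9, 12]
r1 m[φ2→rain] = [12, 8]
r1 m[φ2→snow] = [10, 10]
r1 m[φ3→wet] = [17, 12]
r1 m[φ3→ice] = [15, 14]
r1 m[φ3→fog] = [15, 14]
r1 m[φ4→cld] = [13, 10]
r1 m[φ4→ice] = [8, 15]
r1 m[φ5→wind] = [1, 4]
r1 m[rain→φ0] = [1, 1]
r1 m[rain→φ2] = [1, 1]
r1 m[cld→φ4] = [1, 1]
r1 m[snow→φ2] = [1, 1]
r1 m[wet→φ0] = [1, 1]
r1 m[wet→φ1] = [1, 1]
r1 m[wet→φ3] = [1, 1]
r1 m[ice→φ3] = [1, 1]
r1 m[ice→φ4] = [1, 1]
r1 m[wind→φ1] = [1, 1]
r1 m[wind→φ5] = [1, 1]
r1 m[fog→φ3] = [1, 1]
r2 m[φ0→rain] = [16, 12]
r2 m[φ0→wet] = [14, 14]
r2 m[φ1→wet] = [5, 16]
r2 m[φ1→wind] = [9, 12]
r2 m[φ2→rain] = [12, 8]
r2 m[φ2→snow] = [10, 10]
r2 m[φ3→wet] = [17, 12]
r2 m[φ3→ice] = [15, 14]
r2 m[φ3→fog] = [15, 14]
r2 m[φ4→cld] = [13, 10]
r2 m[φ4→ice] = [8, 15]
r2 m[φ5→wind] = [1, 4]
r2 m[rain→φ0] = [12, 8]
r2 m[rain→φ2] = [16, 12]
r2 m[cld→φ4] = [1, 1]
r2 m[snow→φ2] = [1, 1]
r2 m[wet→φ0] = [85, 192]
r2 m[wet→φ1] = [238, 168]
r2 m[wet→φ3] = [70, 224]
r2 m[ice→φ3] = [8, 15]
r2 m[ice→φ4] = [15, 14]
r2 m[wind→φ1] = [1, 4]
r2 m[wind→φ5] = [9, 12]
r2 m[fog→φ3] = [1, 1]
r3 m[φ0→rain] = [2216, 1662]
r3 m[φ0→wet] = [144, 144]
r3 m[φ1→wet] = [17, 40]
r3 m[φ1→wind] = [1582, 2296]
r3 m[φ2→rain] = [12, 8]
r3 m[φ2→snow] = [132, 156]
r3 m[φ3→wet] = [206, 124]
r3 m[φ3→ice] = [2282, 1596]
r3 m[φ3→fog] = [20552, 21644]
r3 m[φ4→cld] = [186, 144]
r3 m[φ4→ice] = [8, 15]
r3 m[φ5→wind] = [1, 4]
r3 m[rain→φ0] = [12, 8]
r3 m[rain→φ2] = [16, 12]
r3 m[cld→φ4] = [1, 1]
r3 m[snow→φ2] = [1, 1]
r3 m[wet→φ0] = [85, 192]
r3 m[wet→φ1] = [238, 168]
r3 m[wet→φ3] = [70, 224]
r3 m[ice→φ3] = [8, 15]
r3 m[ice→φ4] = [15, 14]
r3 m[wind→φ1] = [1, 4]
r3 m[wind→φ5] = [9, 12]
r3 m[fog→φ3] = [1, 1]
r4 m[φ0→rain] = [2216, 1662]
r4 m[φ0→wet] = [144, 144]
r4 m[φ1→wet] = [17, 40]
r4 m[φ1→wind] = [1582, 2296]
r4 m[φ2→rain] = [12, 8]
r4 m[φ2→snow] = [132, 156]
r4 m[φ3→wet] = [206, 124]
r4 m[φ3→ice] = [2282, 1596]
r4 m[φ3→fog] = [20552, 21644]
r4 m[φ4→cld] = [186, 144]
r4 m[φ4→ice] = [8, 15]
r4 m[φ5→wind] = [1, 4]
r4 m[rain→φ0] = [12, 8]
r4 m[rain→φ2] = [2216, 1662]
r4 m[cld→φ4] = [1, 1]
r4 m[snow→φ2] = [1, 1]
r4 m[wet→φ0] = [3502, 4960]
r4 m[wet→φ1] = [29664, 17856]
r4 m[wet→φ3] = [2448, 5760]
r4 m[ice→φ3] = [8, 15]
r4 m[ice→φ4] = [2282, 1596]
r4 m[wind→φ1] = [1, 4]
r4 m[wind→φ5] = [1582, 2296]
r4 m[fog→φ3] = [1, 1]
r5 m[φ0→rain] = [67696, 50772]
r5 m[φ0→wet] = [144, 144]
r5 m[φ1→wet] = [17, 40]
r5 m[φ1→wind] = [172512, 261504]
r5 m[φ2→rain] = [12, 8]
r5 m[φ2→snow] = [18282, 21606]
r5 m[φ3→wet] = [206, 124]
r5 m[φ3→ice] = [63216, 47520]
r5 m[φ3→fog] = [588096, 630432]
r5 m[φ4→cld] = [23492, 18704]
r5 m[φ4→ice] = [8, 15]
r5 m[φ5→wind] = [1, 4]
r5 m[rain→φ0] = [12, 8]
r5 m[rain→φ2] = [2216, 1662]
r5 m[cld→φ4] = [1, 1]
r5 m[snow→φ2] = [1, 1]
r5 m[wet→φ0] = [3502, 4960]
r5 m[wet→φ1] = [29664, 17856]
r5 m[wet→φ3] = [2448, 5760]
r5 m[ice→φ3] = [8, 15]
r5 m[ice→φ4] = [2282, 1596]
r5 m[wind→φ1] = [1, 4]
r5 m[wind→φ5] = [1582, 2296]
r5 m[fog→φ3] = [1, 1]
r6 m[φ0→rain] = [67696, 50772]
r6 m[φ0→wet] = [144, 144]
r6 m[φ1→wet] = [17, 40]
r6 m[φ1→wind] = [172512, 261504]
r6 m[φ2→rain] = [12, 8]
r6 m[φ2→snow] = [18282, 21606]
r6 m[φ3→wet] = [206, 124]
r6 m[φ3→ice] = [63216, 47520]
r6 m[φ3→fog] = [588096, 630432]
r6 m[φ4→cld] = [23492, 18704]
r6 m[φ4→ice] = [8, 15]
r6 m[φ5→wind] = [1, 4]
r6 m[rain→φ0] = [12, 8]
r6 m[rain→φ2] = [67696, 50772]
r6 m[cld→φ4] = [1, 1]
r6 m[snow→φ2] = [1, 1]
r6 m[wet→φ0] = [3502, 4960]
r6 m[wet→φ1] = [29664, 17856]
r6 m[wet→φ3] = [2448, 5760]
r6 m[ice→φ3] = [8, 15]
r6 m[ice→φ4] = [63216, 47520]
r6 m[wind→φ1] = [1, 4]
r6 m[wind→φ5] = [172512, 261504]
r6 m[fog→φ3] = [1, 1]
r7 m[φ0→rain] = [67696, 50772]
r7 m[φ0→wet] = [144, 144]
r7 m[φ1→wet] = [17, 40]
r7 m[φ1→wind] = [172512, 261504]
r7 m[φ2→rain] = [12, 8]
r7 m[φ2→snow] = [558492, 660036]
r7 m[φ3→wet] = [206, 124]
r7 m[φ3→ice] = [63216, 47520]
r7 m[φ3→fog] = [588096, 630432]
r7 m[φ4→cld] = [680544, 537984]
r7 m[φ4→ice] = [8, 15]
r7 m[φ5→wind] = [1, 4]
r7 m[rain→φ0] = [12, 8]
r7 m[rain→φ2] = [67696, 50772]
r7 m[cld→φ4] = [1, 1]
r7 m[snow→φ2] = [1, 1]
r7 m[wet→φ0] = [3502, 4960]
r7 m[wet→φ1] = [29664, 17856]
r7 m[wet→φ3] = [2448, 5760]
r7 m[ice→φ3] = [8, 15]
r7 m[ice→φ4] = [63216, 47520]
r7 m[wind→φ1] = [1, 4]
r7 m[wind→φ5] = [172512, 261504]
r7 m[fog→φ3] = [1, 1]
r8 m[φ0→rain] = [67696, 50772]
r8 m[φ0→wet] = [144, 144]
r8 m[φ1→wet] = [17, 40]
r8 m[φ1→wind] = [172512, 261504]
r8 m[φ2→rain] = [12, 8]
r8 m[φ2→snow] = [558492, 660036]
r8 m[φ3→wet] = [206, 124]
r8 m[φ3→ice] = [63216, 47520]
r8 m[φ3→fog] = [588096, 630432]
r8 m[φ4→cld] = [680544, 537984]
r8 m[φ4→ice] = [8, 15]
r8 m[φ5→wind] = [1, 4]
r8 m[rain→φ0] = [12, 8]
r8 m[rain→φ2] = [67696, 50772]
r8 m[cld→φ4] = [1, 1]
r8 m[snow→φ2] = [1, 1]
r8 m[wet→φ0] = [3502, 4960]
r8 m[wet→φ1] = [29664, 17856]
r8 m[wet→φ3] = [2448, 5760]
r8 m[ice→φ3] = [8, 15]
r8 m[ice→φ4] = [63216, 47520]
r8 m[wind→φ1] = [1, 4]
r8 m[wind→φ5] = [172512, 261504]
r8 m[fog→φ3] = [1, 1]
fixed point reached at round 8
b[snow] = ⊗ incoming = [558492, 660036]

b[snow] = [558492, 660036]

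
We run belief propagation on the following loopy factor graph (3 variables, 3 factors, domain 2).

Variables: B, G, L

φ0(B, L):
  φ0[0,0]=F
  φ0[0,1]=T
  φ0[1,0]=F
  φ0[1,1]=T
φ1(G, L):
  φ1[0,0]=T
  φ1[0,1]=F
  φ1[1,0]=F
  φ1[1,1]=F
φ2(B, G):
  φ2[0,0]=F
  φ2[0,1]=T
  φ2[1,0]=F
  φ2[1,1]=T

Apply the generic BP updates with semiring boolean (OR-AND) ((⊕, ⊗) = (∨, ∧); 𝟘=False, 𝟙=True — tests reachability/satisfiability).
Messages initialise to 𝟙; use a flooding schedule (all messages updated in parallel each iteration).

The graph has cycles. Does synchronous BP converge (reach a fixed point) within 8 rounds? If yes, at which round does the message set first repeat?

CONVERGED at round 7

init: all messages = 𝟙 over 2 values
r1 m[φ0→B] = [T, T]
r1 m[φ0→L] = [F, T]
r1 m[φ1→G] = [T, F]
r1 m[φ1→L] = [T, F]
r1 m[φ2→B] = [T, T]
r1 m[φ2→G] = [F, T]
r1 m[B→φ0] = [T, T]
r1 m[B→φ2] = [T, T]
r1 m[G→φ1] = [T, T]
r1 m[G→φ2] = [T, T]
r1 m[L→φ0] = [T, T]
r1 m[L→φ1] = [T, T]
r2 m[φ0→B] = [T, T]
r2 m[φ0→L] = [F, T]
r2 m[φ1→G] = [T, F]
r2 m[φ1→L] = [T, F]
r2 m[φ2→B] = [T, T]
r2 m[φ2→G] = [F, T]
r2 m[B→φ0] = [T, T]
r2 m[B→φ2] = [T, T]
r2 m[G→φ1] = [F, T]
r2 m[G→φ2] = [T, F]
r2 m[L→φ0] = [T, F]
r2 m[L→φ1] = [F, T]
r3 m[φ0→B] = [F, F]
r3 m[φ0→L] = [F, T]
r3 m[φ1→G] = [F, F]
r3 m[φ1→L] = [F, F]
r3 m[φ2→B] = [F, F]
r3 m[φ2→G] = [F, T]
r3 m[B→φ0] = [T, T]
r3 m[B→φ2] = [T, T]
r3 m[G→φ1] = [F, T]
r3 m[G→φ2] = [T, F]
r3 m[L→φ0] = [T, F]
r3 m[L→φ1] = [F, T]
r4 m[φ0→B] = [F, F]
r4 m[φ0→L] = [F, T]
r4 m[φ1→G] = [F, F]
r4 m[φ1→L] = [F, F]
r4 m[φ2→B] = [F, F]
r4 m[φ2→G] = [F, T]
r4 m[B→φ0] = [F, F]
r4 m[B→φ2] = [F, F]
r4 m[G→φ1] = [F, T]
r4 m[G→φ2] = [F, F]
r4 m[L→φ0] = [F, F]
r4 m[L→φ1] = [F, T]
r5 m[φ0→B] = [F, F]
r5 m[φ0→L] = [F, F]
r5 m[φ1→G] = [F, F]
r5 m[φ1→L] = [F, F]
r5 m[φ2→B] = [F, F]
r5 m[φ2→G] = [F, F]
r5 m[B→φ0] = [F, F]
r5 m[B→φ2] = [F, F]
r5 m[G→φ1] = [F, T]
r5 m[G→φ2] = [F, F]
r5 m[L→φ0] = [F, F]
r5 m[L→φ1] = [F, T]
r6 m[φ0→B] = [F, F]
r6 m[φ0→L] = [F, F]
r6 m[φ1→G] = [F, F]
r6 m[φ1→L] = [F, F]
r6 m[φ2→B] = [F, F]
r6 m[φ2→G] = [F, F]
r6 m[B→φ0] = [F, F]
r6 m[B→φ2] = [F, F]
r6 m[G→φ1] = [F, F]
r6 m[G→φ2] = [F, F]
r6 m[L→φ0] = [F, F]
r6 m[L→φ1] = [F, F]
r7 m[φ0→B] = [F, F]
r7 m[φ0→L] = [F, F]
r7 m[φ1→G] = [F, F]
r7 m[φ1→L] = [F, F]
r7 m[φ2→B] = [F, F]
r7 m[φ2→G] = [F, F]
r7 m[B→φ0] = [F, F]
r7 m[B→φ2] = [F, F]
r7 m[G→φ1] = [F, F]
r7 m[G→φ2] = [F, F]
r7 m[L→φ0] = [F, F]
r7 m[L→φ1] = [F, F]
fixed point reached at round 7
messages reach a fixed point at round 7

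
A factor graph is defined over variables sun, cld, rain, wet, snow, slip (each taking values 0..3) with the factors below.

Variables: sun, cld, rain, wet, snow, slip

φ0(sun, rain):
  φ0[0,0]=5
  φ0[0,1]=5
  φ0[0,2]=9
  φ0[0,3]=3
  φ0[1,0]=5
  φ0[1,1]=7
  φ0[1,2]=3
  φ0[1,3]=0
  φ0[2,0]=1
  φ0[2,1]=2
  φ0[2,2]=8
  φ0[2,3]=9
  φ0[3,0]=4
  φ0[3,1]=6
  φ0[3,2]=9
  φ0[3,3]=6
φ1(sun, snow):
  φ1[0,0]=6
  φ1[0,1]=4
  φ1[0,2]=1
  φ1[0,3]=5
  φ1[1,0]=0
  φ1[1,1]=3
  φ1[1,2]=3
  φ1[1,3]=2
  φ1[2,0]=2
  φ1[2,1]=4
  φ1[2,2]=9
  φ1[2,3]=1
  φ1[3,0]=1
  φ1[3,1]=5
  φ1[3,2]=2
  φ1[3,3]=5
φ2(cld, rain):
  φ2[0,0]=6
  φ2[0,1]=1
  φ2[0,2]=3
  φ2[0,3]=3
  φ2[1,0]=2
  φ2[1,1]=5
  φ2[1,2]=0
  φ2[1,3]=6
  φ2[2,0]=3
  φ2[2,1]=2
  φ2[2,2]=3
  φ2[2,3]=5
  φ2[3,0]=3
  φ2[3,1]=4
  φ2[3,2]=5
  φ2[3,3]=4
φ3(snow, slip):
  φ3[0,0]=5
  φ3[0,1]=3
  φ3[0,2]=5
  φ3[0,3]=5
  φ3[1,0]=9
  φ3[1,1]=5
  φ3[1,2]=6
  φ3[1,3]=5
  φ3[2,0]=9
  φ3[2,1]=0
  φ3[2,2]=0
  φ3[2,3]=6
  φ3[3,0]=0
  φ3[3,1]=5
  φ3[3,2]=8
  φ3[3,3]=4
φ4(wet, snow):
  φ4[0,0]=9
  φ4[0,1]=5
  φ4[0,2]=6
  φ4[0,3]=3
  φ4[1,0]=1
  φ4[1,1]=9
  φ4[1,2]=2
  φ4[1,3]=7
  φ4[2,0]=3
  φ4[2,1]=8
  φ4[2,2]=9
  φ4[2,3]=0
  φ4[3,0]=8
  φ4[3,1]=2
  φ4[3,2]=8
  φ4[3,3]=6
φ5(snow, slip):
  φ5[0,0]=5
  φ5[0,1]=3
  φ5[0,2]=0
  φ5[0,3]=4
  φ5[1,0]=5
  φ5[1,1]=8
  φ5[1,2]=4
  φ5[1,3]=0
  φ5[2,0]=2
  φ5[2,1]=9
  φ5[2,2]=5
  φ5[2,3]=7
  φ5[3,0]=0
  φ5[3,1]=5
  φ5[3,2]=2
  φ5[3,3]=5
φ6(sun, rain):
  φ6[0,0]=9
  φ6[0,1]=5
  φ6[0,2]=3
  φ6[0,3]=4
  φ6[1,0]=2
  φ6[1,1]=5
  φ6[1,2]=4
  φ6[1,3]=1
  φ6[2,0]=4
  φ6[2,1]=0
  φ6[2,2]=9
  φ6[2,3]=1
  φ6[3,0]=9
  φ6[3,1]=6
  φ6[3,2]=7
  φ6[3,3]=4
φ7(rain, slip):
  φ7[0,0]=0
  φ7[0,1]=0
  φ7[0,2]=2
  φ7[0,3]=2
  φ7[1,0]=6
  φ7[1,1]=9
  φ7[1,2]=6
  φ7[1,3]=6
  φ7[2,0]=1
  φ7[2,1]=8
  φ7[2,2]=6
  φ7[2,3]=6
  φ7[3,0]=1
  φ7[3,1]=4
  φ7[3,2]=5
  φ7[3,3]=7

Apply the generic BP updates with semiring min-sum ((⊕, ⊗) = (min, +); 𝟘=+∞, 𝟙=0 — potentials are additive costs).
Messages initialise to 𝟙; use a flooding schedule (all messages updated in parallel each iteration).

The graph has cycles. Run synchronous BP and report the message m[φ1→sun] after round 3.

message @ round 3 = [5, 2, 1, 5]

init: all messages = 𝟙 over 4 values
r1 m[φ0→sun] = [3, 0, 1, 4]
r1 m[φ0→rain] = [1, 2, 3, 0]
r1 m[φ1→sun] = [1, 0, 1, 1]
r1 m[φ1→snow] = [0, 3, 1, 1]
r1 m[φ2→cld] = [1, 0, 2, 3]
r1 m[φ2→rain] = [2, 1, 0, 3]
r1 m[φ3→snow] = [3, 5, 0, 0]
r1 m[φ3→slip] = [0, 0, 0, 4]
r1 m[φ4→wet] = [3, 1, 0, 2]
r1 m[φ4→snow] = [1, 2, 2, 0]
r1 m[φ5→snow] = [0, 0, 2, 0]
r1 m[φ5→slip] = [0, 3, 0, 0]
r1 m[φ6→sun] = [3, 1, 0, 4]
r1 m[φ6→rain] = [2, 0, 3, 1]
r1 m[φ7→rain] = [0, 6, 1, 1]
r1 m[φ7→slip] = [0, 0, 2, 2]
r1 m[sun→φ0] = [0, 0, 0, 0]
r1 m[sun→φ1] = [0, 0, 0, 0]
r1 m[sun→φ6] = [0, 0, 0, 0]
r1 m[cld→φ2] = [0, 0, 0, 0]
r1 m[rain→φ0] = [0, 0, 0, 0]
r1 m[rain→φ2] = [0, 0, 0, 0]
r1 m[rain→φ6] = [0, 0, 0, 0]
r1 m[rain→φ7] = [0, 0, 0, 0]
r1 m[wet→φ4] = [0, 0, 0, 0]
r1 m[snow→φ1] = [0, 0, 0, 0]
r1 m[snow→φ3] = [0, 0, 0, 0]
r1 m[snow→φ4] = [0, 0, 0, 0]
r1 m[snow→φ5] = [0, 0, 0, 0]
r1 m[slip→φ3] = [0, 0, 0, 0]
r1 m[slip→φ5] = [0, 0, 0, 0]
r1 m[slip→φ7] = [0, 0, 0, 0]
r2 m[φ0→sun] = [3, 0, 1, 4]
r2 m[φ0→rain] = [1, 2, 3, 0]
r2 m[φ1→sun] = [1, 0, 1, 1]
r2 m[φ1→snow] = [0, 3, 1, 1]
r2 m[φ2→cld] = [1, 0, 2, 3]
r2 m[φ2→rain] = [2, 1, 0, 3]
r2 m[φ3→snow] = [3, 5, 0, 0]
r2 m[φ3→slip] = [0, 0, 0, 4]
r2 m[φ4→wet] = [3, 1, 0, 2]
r2 m[φ4→snow] = [1, 2, 2, 0]
r2 m[φ5→snow] = [0, 0, 2, 0]
r2 m[φ5→slip] = [0, 3, 0, 0]
r2 m[φ6→sun] = [3, 1, 0, 4]
r2 m[φ6→rain] = [2, 0, 3, 1]
r2 m[φ7→rain] = [0, 6, 1, 1]
r2 m[φ7→slip] = [0, 0, 2, 2]
r2 m[sun→φ0] = [4, 1, 1, 5]
r2 m[sun→φ1] = [6, 1, 1, 8]
r2 m[sun→φ6] = [4, 0, 2, 5]
r2 m[cld→φ2] = [0, 0, 0, 0]
r2 m[rain→φ0] = [4, 7, 4, 5]
r2 m[rain→φ2] = [3, 8, 7, 2]
r2 m[rain→φ6] = [3, 9, 4, 4]
r2 m[rain→φ7] = [5, 3, 6, 4]
r2 m[wet→φ4] = [0, 0, 0, 0]
r2 m[snow→φ1] = [4, 7, 4, 0]
r2 m[snow→φ3] = [1, 5, 5, 1]
r2 m[snow→φ4] = [3, 8, 3, 1]
r2 m[snow→φ5] = [4, 10, 3, 1]
r2 m[slip→φ3] = [0, 3, 2, 2]
r2 m[slip→φ5] = [0, 0, 2, 6]
r2 m[slip→φ7] = [0, 3, 0, 4]
r3 m[φ0→sun] = [8, 5, 5, 8]
r3 m[φ0→rain] = [2, 3, 4, 1]
r3 m[φ1→sun] = [5, 2, 1, 5]
r3 m[φ1→snow] = [1, 4, 4, 2]
r3 m[φ2→cld] = [5, 5, 6, 6]
r3 m[φ2→rain] = [2, 1, 0, 3]
r3 m[φ3→snow] = [5, 7, 2, 0]
r3 m[φ3→slip] = [1, 4, 5, 5]
r3 m[φ4→wet] = [4, 4, 1, 7]
r3 m[φ4→snow] = [1, 2, 2, 0]
r3 m[φ5→snow] = [2, 5, 2, 0]
r3 m[φ5→slip] = [1, 6, 3, 6]
r3 m[φ6→sun] = [7, 5, 5, 8]
r3 m[φ6→rain] = [2, 2, 4, 1]
r3 m[φ7→rain] = [0, 6, 1, 1]
r3 m[φ7→slip] = [5, 5, 7, 7]
r3 m[sun→φ0] = [4, 1, 1, 5]
r3 m[sun→φ1] = [6, 1, 1, 8]
r3 m[sun→φ6] = [4, 0, 2, 5]
r3 m[cld→φ2] = [0, 0, 0, 0]
r3 m[rain→φ0] = [4, 7, 4, 5]
r3 m[rain→φ2] = [3, 8, 7, 2]
r3 m[rain→φ6] = [3, 9, 4, 4]
r3 m[rain→φ7] = [5, 3, 6, 4]
r3 m[wet→φ4] = [0, 0, 0, 0]
r3 m[snow→φ1] = [4, 7, 4, 0]
r3 m[snow→φ3] = [1, 5, 5, 1]
r3 m[snow→φ4] = [3, 8, 3, 1]
r3 m[snow→φ5] = [4, 10, 3, 1]
r3 m[slip→φ3] = [0, 3, 2, 2]
r3 m[slip→φ5] = [0, 0, 2, 6]
r3 m[slip→φ7] = [0, 3, 0, 4]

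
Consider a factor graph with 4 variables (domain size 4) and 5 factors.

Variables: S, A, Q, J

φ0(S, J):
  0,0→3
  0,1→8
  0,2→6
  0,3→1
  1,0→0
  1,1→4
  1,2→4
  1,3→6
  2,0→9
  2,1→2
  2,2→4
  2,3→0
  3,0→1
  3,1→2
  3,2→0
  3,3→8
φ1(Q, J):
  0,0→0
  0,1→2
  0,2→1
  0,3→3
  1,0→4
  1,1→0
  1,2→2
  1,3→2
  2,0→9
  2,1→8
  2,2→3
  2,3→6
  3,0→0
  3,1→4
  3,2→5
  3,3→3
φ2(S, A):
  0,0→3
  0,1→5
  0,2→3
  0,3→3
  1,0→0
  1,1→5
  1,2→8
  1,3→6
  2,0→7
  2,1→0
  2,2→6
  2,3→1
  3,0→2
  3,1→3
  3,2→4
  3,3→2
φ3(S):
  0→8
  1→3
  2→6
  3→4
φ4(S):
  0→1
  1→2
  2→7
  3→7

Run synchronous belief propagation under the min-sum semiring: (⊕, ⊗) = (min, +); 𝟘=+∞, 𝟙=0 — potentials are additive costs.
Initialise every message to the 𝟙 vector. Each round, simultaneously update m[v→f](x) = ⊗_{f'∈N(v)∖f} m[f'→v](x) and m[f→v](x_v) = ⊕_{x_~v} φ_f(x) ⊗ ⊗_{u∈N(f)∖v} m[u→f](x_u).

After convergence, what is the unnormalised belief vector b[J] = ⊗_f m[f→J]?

b[J] = [5, 9, 10, 13]

init: all messages = 𝟙 over 4 values
r1 m[φ0→S] = [1, 0, 0, 0]
r1 m[φ0→J] = [0, 2, 0, 0]
r1 m[φ1→Q] = [0, 0, 3, 0]
r1 m[φ1→J] = [0, 0, 1, 2]
r1 m[φ2→S] = [3, 0, 0, 2]
r1 m[φ2→A] = [0, 0, 3, 1]
r1 m[φ3→S] = [8, 3, 6, 4]
r1 m[φ4→S] = [1, 2, 7, 7]
r1 m[S→φ0] = [0, 0, 0, 0]
r1 m[S→φ2] = [0, 0, 0, 0]
r1 m[S→φ3] = [0, 0, 0, 0]
r1 m[S→φ4] = [0, 0, 0, 0]
r1 m[A→φ2] = [0, 0, 0, 0]
r1 m[Q→φ1] = [0, 0, 0, 0]
r1 m[J→φ0] = [0, 0, 0, 0]
r1 m[J→φ1] = [0, 0, 0, 0]
r2 m[φ0→S] = [1, 0, 0, 0]
r2 m[φ0→J] = [0, 2, 0, 0]
r2 m[φ1→Q] = [0, 0, 3, 0]
r2 m[φ1→J] = [0, 0, 1, 2]
r2 m[φ2→S] = [3, 0, 0, 2]
r2 m[φ2→A] = [0, 0, 3, 1]
r2 m[φ3→S] = [8, 3, 6, 4]
r2 m[φ4→S] = [1, 2, 7, 7]
r2 m[S→φ0] = [12, 5, 13, 13]
r2 m[S→φ2] = [10, 5, 13, 11]
r2 m[S→φ3] = [5, 2, 7, 9]
r2 m[S→φ4] = [12, 3, 6, 6]
r2 m[A→φ2] = [0, 0, 0, 0]
r2 m[Q→φ1] = [0, 0, 0, 0]
r2 m[J→φ0] = [0, 0, 1, 2]
r2 m[J→φ1] = [0, 2, 0, 0]
r3 m[φ0→S] = [3, 0, 2, 1]
r3 m[φ0→J] = [5, 9, 9, 11]
r3 m[φ1→Q] = [0, 2, 3, 0]
r3 m[φ1→J] = [0, 0, 1, 2]
r3 m[φ2→S] = [3, 0, 0, 2]
r3 m[φ2→A] = [5, 10, 13, 11]
r3 m[φ3→S] = [8, 3, 6, 4]
r3 m[φ4→S] = [1, 2, 7, 7]
r3 m[S→φ0] = [12, 5, 13, 13]
r3 m[S→φ2] = [10, 5, 13, 11]
r3 m[S→φ3] = [5, 2, 7, 9]
r3 m[S→φ4] = [12, 3, 6, 6]
r3 m[A→φ2] = [0, 0, 0, 0]
r3 m[Q→φ1] = [0, 0, 0, 0]
r3 m[J→φ0] = [0, 0, 1, 2]
r3 m[J→φ1] = [0, 2, 0, 0]
r4 m[φ0→S] = [3, 0, 2, 1]
r4 m[φ0→J] = [5, 9, 9, 11]
r4 m[φ1→Q] = [0, 2, 3, 0]
r4 m[φ1→J] = [0, 0, 1, 2]
r4 m[φ2→S] = [3, 0, 0, 2]
r4 m[φ2→A] = [5, 10, 13, 11]
r4 m[φ3→S] = [8, 3, 6, 4]
r4 m[φ4→S] = [1, 2, 7, 7]
r4 m[S→φ0] = [12, 5, 13, 13]
r4 m[S→φ2] = [12, 5, 15, 12]
r4 m[S→φ3] = [7, 2, 9, 10]
r4 m[S→φ4] = [14, 3, 8, 7]
r4 m[A→φ2] = [0, 0, 0, 0]
r4 m[Q→φ1] = [0, 0, 0, 0]
r4 m[J→φ0] = [0, 0, 1, 2]
r4 m[J→φ1] = [5, 9, 9, 11]
r5 m[φ0→S] = [3, 0, 2, 1]
r5 m[φ0→J] = [5, 9, 9, 11]
r5 m[φ1→Q] = [5, 9, 12, 5]
r5 m[φ1→J] = [0, 0, 1, 2]
r5 m[φ2→S] = [3, 0, 0, 2]
r5 m[φ2→A] = [5, 10, 13, 11]
r5 m[φ3→S] = [8, 3, 6, 4]
r5 m[φ4→S] = [1, 2, 7, 7]
r5 m[S→φ0] = [12, 5, 13, 13]
r5 m[S→φ2] = [12, 5, 15, 12]
r5 m[S→φ3] = [7, 2, 9, 10]
r5 m[S→φ4] = [14, 3, 8, 7]
r5 m[A→φ2] = [0, 0, 0, 0]
r5 m[Q→φ1] = [0, 0, 0, 0]
r5 m[J→φ0] = [0, 0, 1, 2]
r5 m[J→φ1] = [5, 9, 9, 11]
r6 m[φ0→S] = [3, 0, 2, 1]
r6 m[φ0→J] = [5, 9, 9, 11]
r6 m[φ1→Q] = [5, 9, 12, 5]
r6 m[φ1→J] = [0, 0, 1, 2]
r6 m[φ2→S] = [3, 0, 0, 2]
r6 m[φ2→A] = [5, 10, 13, 11]
r6 m[φ3→S] = [8, 3, 6, 4]
r6 m[φ4→S] = [1, 2, 7, 7]
r6 m[S→φ0] = [12, 5, 13, 13]
r6 m[S→φ2] = [12, 5, 15, 12]
r6 m[S→φ3] = [7, 2, 9, 10]
r6 m[S→φ4] = [14, 3, 8, 7]
r6 m[A→φ2] = [0, 0, 0, 0]
r6 m[Q→φ1] = [0, 0, 0, 0]
r6 m[J→φ0] = [0, 0, 1, 2]
r6 m[J→φ1] = [5, 9, 9, 11]
fixed point reached at round 6
b[J] = ⊗ incoming = [5, 9, 10, 13]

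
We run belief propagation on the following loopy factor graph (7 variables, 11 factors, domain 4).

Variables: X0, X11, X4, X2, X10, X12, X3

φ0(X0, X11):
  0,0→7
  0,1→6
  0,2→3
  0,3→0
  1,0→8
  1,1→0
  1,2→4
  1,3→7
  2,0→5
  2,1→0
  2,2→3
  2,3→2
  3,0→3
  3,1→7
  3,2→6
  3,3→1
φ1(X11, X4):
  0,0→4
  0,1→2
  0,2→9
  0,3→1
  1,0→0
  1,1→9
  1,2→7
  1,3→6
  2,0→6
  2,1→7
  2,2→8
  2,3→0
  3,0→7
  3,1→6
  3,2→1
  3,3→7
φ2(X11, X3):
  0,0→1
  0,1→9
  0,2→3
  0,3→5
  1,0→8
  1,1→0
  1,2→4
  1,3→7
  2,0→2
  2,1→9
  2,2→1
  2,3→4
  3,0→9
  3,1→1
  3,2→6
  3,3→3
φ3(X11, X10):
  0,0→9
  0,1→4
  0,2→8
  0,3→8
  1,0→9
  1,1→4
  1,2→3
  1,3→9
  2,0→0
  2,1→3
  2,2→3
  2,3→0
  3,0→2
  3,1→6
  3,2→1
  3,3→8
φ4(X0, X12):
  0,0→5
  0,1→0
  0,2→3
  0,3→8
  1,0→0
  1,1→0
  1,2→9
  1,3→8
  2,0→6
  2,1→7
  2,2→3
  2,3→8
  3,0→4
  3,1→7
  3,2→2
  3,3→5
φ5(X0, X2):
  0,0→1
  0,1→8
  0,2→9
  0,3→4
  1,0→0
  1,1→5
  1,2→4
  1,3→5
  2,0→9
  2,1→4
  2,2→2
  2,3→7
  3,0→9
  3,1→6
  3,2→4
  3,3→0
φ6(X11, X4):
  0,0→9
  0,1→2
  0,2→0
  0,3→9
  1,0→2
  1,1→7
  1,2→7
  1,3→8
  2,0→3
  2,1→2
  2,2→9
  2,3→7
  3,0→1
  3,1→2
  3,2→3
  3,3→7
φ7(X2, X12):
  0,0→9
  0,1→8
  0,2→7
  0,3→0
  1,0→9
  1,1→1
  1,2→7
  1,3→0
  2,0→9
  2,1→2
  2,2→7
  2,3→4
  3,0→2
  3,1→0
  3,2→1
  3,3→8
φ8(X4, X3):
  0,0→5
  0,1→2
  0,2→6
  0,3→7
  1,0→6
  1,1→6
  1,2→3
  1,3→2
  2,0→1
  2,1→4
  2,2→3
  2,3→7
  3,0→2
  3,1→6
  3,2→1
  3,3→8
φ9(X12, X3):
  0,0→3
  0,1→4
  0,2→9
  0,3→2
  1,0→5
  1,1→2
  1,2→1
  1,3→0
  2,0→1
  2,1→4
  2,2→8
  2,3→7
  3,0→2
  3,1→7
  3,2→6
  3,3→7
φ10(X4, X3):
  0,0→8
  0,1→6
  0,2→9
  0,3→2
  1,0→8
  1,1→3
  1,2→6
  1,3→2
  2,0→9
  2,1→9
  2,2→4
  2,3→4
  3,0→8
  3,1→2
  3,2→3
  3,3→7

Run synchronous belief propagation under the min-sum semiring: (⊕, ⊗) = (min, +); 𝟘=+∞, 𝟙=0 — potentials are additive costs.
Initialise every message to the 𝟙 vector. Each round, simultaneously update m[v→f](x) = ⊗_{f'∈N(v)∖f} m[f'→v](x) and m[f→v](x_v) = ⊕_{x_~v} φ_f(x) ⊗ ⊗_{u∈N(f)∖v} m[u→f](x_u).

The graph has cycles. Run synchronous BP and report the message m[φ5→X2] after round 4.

message @ round 4 = [0, 5, 4, 3]

init: all messages = 𝟙 over 4 values
r1 m[φ0→X0] = [0, 0, 0, 1]
r1 m[φ0→X11] = [3, 0, 3, 0]
r1 m[φ1→X11] = [1, 0, 0, 1]
r1 m[φ1→X4] = [0, 2, 1, 0]
r1 m[φ2→X11] = [1, 0, 1, 1]
r1 m[φ2→X3] = [1, 0, 1, 3]
r1 m[φ3→X11] = [4, 3, 0, 1]
r1 m[φ3→X10] = [0, 3, 1, 0]
r1 m[φ4→X0] = [0, 0, 3, 2]
r1 m[φ4→X12] = [0, 0, 2, 5]
r1 m[φ5→X0] = [1, 0, 2, 0]
r1 m[φ5→X2] = [0, 4, 2, 0]
r1 m[φ6→X11] = [0, 2, 2, 1]
r1 m[φ6→X4] = [1, 2, 0, 7]
r1 m[φ7→X2] = [0, 0, 2, 0]
r1 m[φ7→X12] = [2, 0, 1, 0]
r1 m[φ8→X4] = [2, 2, 1, 1]
r1 m[φ8→X3] = [1, 2, 1, 2]
r1 m[φ9→X12] = [2, 0, 1, 2]
r1 m[φ9→X3] = [1, 2, 1, 0]
r1 m[φ10→X4] = [2, 2, 4, 2]
r1 m[φ10→X3] = [8, 2, 3, 2]
r1 m[X0→φ0] = [0, 0, 0, 0]
r1 m[X0→φ4] = [0, 0, 0, 0]
r1 m[X0→φ5] = [0, 0, 0, 0]
r1 m[X11→φ0] = [0, 0, 0, 0]
r1 m[X11→φ1] = [0, 0, 0, 0]
r1 m[X11→φ2] = [0, 0, 0, 0]
r1 m[X11→φ3] = [0, 0, 0, 0]
r1 m[X11→φ6] = [0, 0, 0, 0]
r1 m[X4→φ1] = [0, 0, 0, 0]
r1 m[X4→φ6] = [0, 0, 0, 0]
r1 m[X4→φ8] = [0, 0, 0, 0]
r1 m[X4→φ10] = [0, 0, 0, 0]
r1 m[X2→φ5] = [0, 0, 0, 0]
r1 m[X2→φ7] = [0, 0, 0, 0]
r1 m[X10→φ3] = [0, 0, 0, 0]
r1 m[X12→φ4] = [0, 0, 0, 0]
r1 m[X12→φ7] = [0, 0, 0, 0]
r1 m[X12→φ9] = [0, 0, 0, 0]
r1 m[X3→φ2] = [0, 0, 0, 0]
r1 m[X3→φ8] = [0, 0, 0, 0]
r1 m[X3→φ9] = [0, 0, 0, 0]
r1 m[X3→φ10] = [0, 0, 0, 0]
r2 m[φ0→X0] = [0, 0, 0, 1]
r2 m[φ0→X11] = [3, 0, 3, 0]
r2 m[φ1→X11] = [1, 0, 0, 1]
r2 m[φ1→X4] = [0, 2, 1, 0]
r2 m[φ2→X11] = [1, 0, 1, 1]
r2 m[φ2→X3] = [1, 0, 1, 3]
r2 m[φ3→X11] = [4, 3, 0, 1]
r2 m[φ3→X10] = [0, 3, 1, 0]
r2 m[φ4→X0] = [0, 0, 3, 2]
r2 m[φ4→X12] = [0, 0, 2, 5]
r2 m[φ5→X0] = [1, 0, 2, 0]
r2 m[φ5→X2] = [0, 4, 2, 0]
r2 m[φ6→X11] = [0, 2, 2, 1]
r2 m[φ6→X4] = [1, 2, 0, 7]
r2 m[φ7→X2] = [0, 0, 2, 0]
r2 m[φ7→X12] = [2, 0, 1, 0]
r2 m[φ8→X4] = [2, 2, 1, 1]
r2 m[φ8→X3] = [1, 2, 1, 2]
r2 m[φ9→X12] = [2, 0, 1, 2]
r2 m[φ9→X3] = [1, 2, 1, 0]
r2 m[φ10→X4] = [2, 2, 4, 2]
r2 m[φ10→X3] = [8, 2, 3, 2]
r2 m[X0→φ0] = [1, 0, 5, 2]
r2 m[X0→φ4] = [1, 0, 2, 1]
r2 m[X0→φ5] = [0, 0, 3, 3]
r2 m[X11→φ0] = [6, 5, 3, 4]
r2 m[X11→φ1] = [8, 5, 6, 3]
r2 m[X11→φ2] = [8, 5, 5, 3]
r2 m[X11→φ3] = [5, 2, 6, 3]
r2 m[X11→φ6] = [9, 3, 4, 3]
r2 m[X4→φ1] = [5, 6, 5, 10]
r2 m[X4→φ6] = [4, 6, 6, 3]
r2 m[X4→φ8] = [3, 6, 5, 9]
r2 m[X4→φ10] = [3, 6, 2, 8]
r2 m[X2→φ5] = [0, 0, 2, 0]
r2 m[X2→φ7] = [0, 4, 2, 0]
r2 m[X10→φ3] = [0, 0, 0, 0]
r2 m[X12→φ4] = [4, 0, 2, 2]
r2 m[X12→φ7] = [2, 0, 3, 7]
r2 m[X12→φ9] = [2, 0, 3, 5]
r2 m[X3→φ2] = [10, 6, 5, 4]
r2 m[X3→φ8] = [10, 4, 5, 5]
r2 m[X3→φ9] = [10, 4, 5, 7]
r2 m[X3→φ10] = [3, 4, 3, 5]
r3 m[φ0→X0] = [4, 5, 5, 5]
r3 m[φ0→X11] = [5, 0, 4, 1]
r3 m[φ1→X11] = [8, 5, 10, 6]
r3 m[φ1→X4] = [5, 9, 4, 6]
r3 m[φ2→X11] = [8, 6, 6, 7]
r3 m[φ2→X3] = [7, 4, 6, 6]
r3 m[φ3→X11] = [4, 3, 0, 1]
r3 m[φ3→X10] = [5, 6, 4, 6]
r3 m[φ4→X0] = [0, 0, 5, 4]
r3 m[φ4→X12] = [0, 0, 3, 6]
r3 m[φ5→X0] = [1, 0, 4, 0]
r3 m[φ5→X2] = [0, 5, 4, 3]
r3 m[φ6→X11] = [6, 6, 7, 5]
r3 m[φ6→X4] = [4, 5, 6, 10]
r3 m[φ7→X2] = [7, 1, 2, 0]
r3 m[φ7→X12] = [2, 0, 1, 0]
r3 m[φ8→X4] = [6, 7, 8, 6]
r3 m[φ8→X3] = [6, 5, 8, 8]
r3 m[φ9→X12] = [8, 6, 8, 11]
r3 m[φ9→X3] = [4, 2, 1, 0]
r3 m[φ10→X4] = [7, 7, 7, 6]
r3 m[φ10→X3] = [11, 9, 6, 5]
r3 m[X0→φ0] = [1, 0, 5, 2]
r3 m[X0→φ4] = [1, 0, 2, 1]
r3 m[X0→φ5] = [0, 0, 3, 3]
r3 m[X11→φ0] = [6, 5, 3, 4]
r3 m[X11→φ1] = [8, 5, 6, 3]
r3 m[X11→φ2] = [8, 5, 5, 3]
r3 m[X11→φ3] = [5, 2, 6, 3]
r3 m[X11→φ6] = [9, 3, 4, 3]
r3 m[X4→φ1] = [5, 6, 5, 10]
r3 m[X4→φ6] = [4, 6, 6, 3]
r3 m[X4→φ8] = [3, 6, 5, 9]
r3 m[X4→φ10] = [3, 6, 2, 8]
r3 m[X2→φ5] = [0, 0, 2, 0]
r3 m[X2→φ7] = [0, 4, 2, 0]
r3 m[X10→φ3] = [0, 0, 0, 0]
r3 m[X12→φ4] = [4, 0, 2, 2]
r3 m[X12→φ7] = [2, 0, 3, 7]
r3 m[X12→φ9] = [2, 0, 3, 5]
r3 m[X3→φ2] = [10, 6, 5, 4]
r3 m[X3→φ8] = [10, 4, 5, 5]
r3 m[X3→φ9] = [10, 4, 5, 7]
r3 m[X3→φ10] = [3, 4, 3, 5]
r4 m[φ0→X0] = [4, 5, 5, 5]
r4 m[φ0→X11] = [5, 0, 4, 1]
r4 m[φ1→X11] = [8, 5, 10, 6]
r4 m[φ1→X4] = [5, 9, 4, 6]
r4 m[φ2→X11] = [8, 6, 6, 7]
r4 m[φ2→X3] = [7, 4, 6, 6]
r4 m[φ3→X11] = [4, 3, 0, 1]
r4 m[φ3→X10] = [5, 6, 4, 6]
r4 m[φ4→X0] = [0, 0, 5, 4]
r4 m[φ4→X12] = [0, 0, 3, 6]
r4 m[φ5→X0] = [1, 0, 4, 0]
r4 m[φ5→X2] = [0, 5, 4, 3]
r4 m[φ6→X11] = [6, 6, 7, 5]
r4 m[φ6→X4] = [4, 5, 6, 10]
r4 m[φ7→X2] = [7, 1, 2, 0]
r4 m[φ7→X12] = [2, 0, 1, 0]
r4 m[φ8→X4] = [6, 7, 8, 6]
r4 m[φ8→X3] = [6, 5, 8, 8]
r4 m[φ9→X12] = [8, 6, 8, 11]
r4 m[φ9→X3] = [4, 2, 1, 0]
r4 m[φ10→X4] = [7, 7, 7, 6]
r4 m[φ10→X3] = [11, 9, 6, 5]
r4 m[X0→φ0] = [1, 0, 9, 4]
r4 m[X0→φ4] = [5, 5, 9, 5]
r4 m[X0→φ5] = [4, 5, 10, 9]
r4 m[X11→φ0] = [26, 20, 23, 19]
r4 m[X11→φ1] = [23, 15, 17, 14]
r4 m[X11→φ2] = [23, 14, 21, 13]
r4 m[X11→φ3] = [27, 17, 27, 19]
r4 m[X11→φ6] = [25, 14, 20, 15]
r4 m[X4→φ1] = [17, 19, 21, 22]
r4 m[X4→φ6] = [18, 23, 19, 18]
r4 m[X4→φ8] = [16, 21, 17, 22]
r4 m[X4→φ10] = [15, 21, 18, 22]
r4 m[X2→φ5] = [7, 1, 2, 0]
r4 m[X2→φ7] = [0, 5, 4, 3]
r4 m[X10→φ3] = [0, 0, 0, 0]
r4 m[X12→φ4] = [10, 6, 9, 11]
r4 m[X12→φ7] = [8, 6, 11, 17]
r4 m[X12→φ9] = [2, 0, 4, 6]
r4 m[X3→φ2] = [21, 16, 15, 13]
r4 m[X3→φ8] = [22, 15, 13, 11]
r4 m[X3→φ9] = [24, 18, 20, 19]
r4 m[X3→φ10] = [17, 11, 15, 14]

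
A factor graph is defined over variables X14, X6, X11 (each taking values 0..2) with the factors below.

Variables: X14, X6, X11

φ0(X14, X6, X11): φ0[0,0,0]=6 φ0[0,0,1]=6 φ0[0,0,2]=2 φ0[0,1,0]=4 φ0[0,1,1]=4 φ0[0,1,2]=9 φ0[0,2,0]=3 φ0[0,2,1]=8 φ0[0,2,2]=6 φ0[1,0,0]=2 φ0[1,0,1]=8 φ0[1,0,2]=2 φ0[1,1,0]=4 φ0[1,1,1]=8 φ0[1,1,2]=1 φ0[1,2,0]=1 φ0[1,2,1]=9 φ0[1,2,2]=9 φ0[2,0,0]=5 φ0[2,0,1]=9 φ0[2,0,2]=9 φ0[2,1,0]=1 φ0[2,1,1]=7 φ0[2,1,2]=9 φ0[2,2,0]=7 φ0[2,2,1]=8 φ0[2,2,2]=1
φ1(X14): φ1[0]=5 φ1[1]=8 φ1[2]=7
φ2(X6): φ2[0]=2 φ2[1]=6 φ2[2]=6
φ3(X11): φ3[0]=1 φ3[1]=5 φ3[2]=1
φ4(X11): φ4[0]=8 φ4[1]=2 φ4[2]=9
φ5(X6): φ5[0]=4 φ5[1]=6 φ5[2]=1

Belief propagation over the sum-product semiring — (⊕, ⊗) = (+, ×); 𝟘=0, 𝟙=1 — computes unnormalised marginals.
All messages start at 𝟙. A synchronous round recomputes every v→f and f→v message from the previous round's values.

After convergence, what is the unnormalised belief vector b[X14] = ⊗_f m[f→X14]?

init: all messages = 𝟙 over 3 values
r1 m[φ0→X14] = [48, 44, 56]
r1 m[φ0→X6] = [49, 47, 52]
r1 m[φ0→X11] = [33, 67, 48]
r1 m[φ1→X14] = [5, 8, 7]
r1 m[φ2→X6] = [2, 6, 6]
r1 m[φ3→X11] = [1, 5, 1]
r1 m[φ4→X11] = [8, 2, 9]
r1 m[φ5→X6] = [4, 6, 1]
r1 m[X14→φ0] = [1, 1, 1]
r1 m[X14→φ1] = [1, 1, 1]
r1 m[X6→φ0] = [1, 1, 1]
r1 m[X6→φ2] = [1, 1, 1]
r1 m[X6→φ5] = [1, 1, 1]
r1 m[X11→φ0] = [1, 1, 1]
r1 m[X11→φ3] = [1, 1, 1]
r1 m[X11→φ4] = [1, 1, 1]
r2 m[φ0→X14] = [48, 44, 56]
r2 m[φ0→X6] = [49, 47, 52]
r2 m[φ0→X11] = [33, 67, 48]
r2 m[φ1→X14] = [5, 8, 7]
r2 m[φ2→X6] = [2, 6, 6]
r2 m[φ3→X11] = [1, 5, 1]
r2 m[φ4→X11] = [8, 2, 9]
r2 m[φ5→X6] = [4, 6, 1]
r2 m[X14→φ0] = [5, 8, 7]
r2 m[X14→φ1] = [48, 44, 56]
r2 m[X6→φ0] = [8, 36, 6]
r2 m[X6→φ2] = [196, 282, 52]
r2 m[X6→φ5] = [98, 282, 312]
r2 m[X11→φ0] = [8, 10, 9]
r2 m[X11→φ3] = [264, 134, 432]
r2 m[X11→φ4] = [33, 335, 48]
r3 m[φ0→X14] = [7464, 6342, 8282]
r3 m[φ0→X6] = [3019, 2846, 3237]
r3 m[φ0→X11] = [3204, 7052, 5542]
r3 m[φ1→X14] = [5, 8, 7]
r3 m[φ2→X6] = [2, 6, 6]
r3 m[φ3→X11] = [1, 5, 1]
r3 m[φ4→X11] = [8, 2, 9]
r3 m[φ5→X6] = [4, 6, 1]
r3 m[X14→φ0] = [5, 8, 7]
r3 m[X14→φ1] = [48, 44, 56]
r3 m[X6→φ0] = [8, 36, 6]
r3 m[X6→φ2] = [196, 282, 52]
r3 m[X6→φ5] = [98, 282, 312]
r3 m[X11→φ0] = [8, 10, 9]
r3 m[X11→φ3] = [264, 134, 432]
r3 m[X11→φ4] = [33, 335, 48]
r4 m[φ0→X14] = [7464, 6342, 8282]
r4 m[φ0→X6] = [3019, 2846, 3237]
r4 m[φ0→X11] = [3204, 7052, 5542]
r4 m[φ1→X14] = [5, 8, 7]
r4 m[φ2→X6] = [2, 6, 6]
r4 m[φ3→X11] = [1, 5, 1]
r4 m[φ4→X11] = [8, 2, 9]
r4 m[φ5→X6] = [4, 6, 1]
r4 m[X14→φ0] = [5, 8, 7]
r4 m[X14→φ1] = [7464, 6342, 8282]
r4 m[X6→φ0] = [8, 36, 6]
r4 m[X6→φ2] = [12076, 17076, 3237]
r4 m[X6→φ5] = [6038, 17076, 19422]
r4 m[X11→φ0] = [8, 10, 9]
r4 m[X11→φ3] = [25632, 14104, 49878]
r4 m[X11→φ4] = [3204, 35260, 5542]
r5 m[φ0→X14] = [7464, 6342, 8282]
r5 m[φ0→X6] = [3019, 2846, 3237]
r5 m[φ0→X11] = [3204, 7052, 5542]
r5 m[φ1→X14] = [5, 8, 7]
r5 m[φ2→X6] = [2, 6, 6]
r5 m[φ3→X11] = [1, 5, 1]
r5 m[φ4→X11] = [8, 2, 9]
r5 m[φ5→X6] = [4, 6, 1]
r5 m[X14→φ0] = [5, 8, 7]
r5 m[X14→φ1] = [7464, 6342, 8282]
r5 m[X6→φ0] = [8, 36, 6]
r5 m[X6→φ2] = [12076, 17076, 3237]
r5 m[X6→φ5] = [6038, 17076, 19422]
r5 m[X11→φ0] = [8, 10, 9]
r5 m[X11→φ3] = [25632, 14104, 49878]
r5 m[X11→φ4] = [3204, 35260, 5542]
fixed point reached at round 5
b[X14] = ⊗ incoming = [37320, 50736, 57974]

b[X14] = [37320, 50736, 57974]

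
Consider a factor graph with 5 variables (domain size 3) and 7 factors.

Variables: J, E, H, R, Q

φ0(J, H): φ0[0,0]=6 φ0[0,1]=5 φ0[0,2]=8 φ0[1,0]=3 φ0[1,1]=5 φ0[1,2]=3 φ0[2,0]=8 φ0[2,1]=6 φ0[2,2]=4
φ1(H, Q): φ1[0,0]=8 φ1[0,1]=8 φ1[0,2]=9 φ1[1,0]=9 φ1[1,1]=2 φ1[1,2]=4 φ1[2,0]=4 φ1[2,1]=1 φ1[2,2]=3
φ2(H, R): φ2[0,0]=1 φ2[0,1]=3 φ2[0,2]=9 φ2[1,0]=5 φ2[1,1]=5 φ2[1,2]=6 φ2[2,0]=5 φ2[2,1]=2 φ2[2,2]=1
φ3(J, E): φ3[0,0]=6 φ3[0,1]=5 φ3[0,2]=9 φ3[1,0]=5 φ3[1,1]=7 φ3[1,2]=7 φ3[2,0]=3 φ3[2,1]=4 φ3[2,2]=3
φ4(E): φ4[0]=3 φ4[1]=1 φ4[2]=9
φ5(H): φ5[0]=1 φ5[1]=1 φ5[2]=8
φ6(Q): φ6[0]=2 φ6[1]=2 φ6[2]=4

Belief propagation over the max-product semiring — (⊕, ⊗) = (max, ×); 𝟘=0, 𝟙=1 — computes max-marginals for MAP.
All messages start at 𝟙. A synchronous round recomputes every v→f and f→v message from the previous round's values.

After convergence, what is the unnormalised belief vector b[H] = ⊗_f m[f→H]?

b[H] = [157464, 43740, 311040]

init: all messages = 𝟙 over 3 values
r1 m[φ0→J] = [8, 5, 8]
r1 m[φ0→H] = [8, 6, 8]
r1 m[φ1→H] = [9, 9, 4]
r1 m[φ1→Q] = [9, 8, 9]
r1 m[φ2→H] = [9, 6, 5]
r1 m[φ2→R] = [5, 5, 9]
r1 m[φ3→J] = [9, 7, 4]
r1 m[φ3→E] = [6, 7, 9]
r1 m[φ4→E] = [3, 1, 9]
r1 m[φ5→H] = [1, 1, 8]
r1 m[φ6→Q] = [2, 2, 4]
r1 m[J→φ0] = [1, 1, 1]
r1 m[J→φ3] = [1, 1, 1]
r1 m[E→φ3] = [1, 1, 1]
r1 m[E→φ4] = [1, 1, 1]
r1 m[H→φ0] = [1, 1, 1]
r1 m[H→φ1] = [1, 1, 1]
r1 m[H→φ2] = [1, 1, 1]
r1 m[H→φ5] = [1, 1, 1]
r1 m[R→φ2] = [1, 1, 1]
r1 m[Q→φ1] = [1, 1, 1]
r1 m[Q→φ6] = [1, 1, 1]
r2 m[φ0→J] = [8, 5, 8]
r2 m[φ0→H] = [8, 6, 8]
r2 m[φ1→H] = [9, 9, 4]
r2 m[φ1→Q] = [9, 8, 9]
r2 m[φ2→H] = [9, 6, 5]
r2 m[φ2→R] = [5, 5, 9]
r2 m[φ3→J] = [9, 7, 4]
r2 m[φ3→E] = [6, 7, 9]
r2 m[φ4→E] = [3, 1, 9]
r2 m[φ5→H] = [1, 1, 8]
r2 m[φ6→Q] = [2, 2, 4]
r2 m[J→φ0] = [9, 7, 4]
r2 m[J→φ3] = [8, 5, 8]
r2 m[E→φ3] = [3, 1, 9]
r2 m[E→φ4] = [6, 7, 9]
r2 m[H→φ0] = [81, 54, 160]
r2 m[H→φ1] = [72, 36, 320]
r2 m[H→φ2] = [72, 54, 256]
r2 m[H→φ5] = [648, 324, 160]
r2 m[R→φ2] = [1, 1, 1]
r2 m[Q→φ1] = [2, 2, 4]
r2 m[Q→φ6] = [9, 8, 9]
r3 m[φ0→J] = [1280, 480, 648]
r3 m[φ0→H] = [54, 45, 72]
r3 m[φ1→H] = [36, 18, 12]
r3 m[φ1→Q] = [1280, 576, 960]
r3 m[φ2→H] = [9, 6, 5]
r3 m[φ2→R] = [1280, 512, 648]
r3 m[φ3→J] = [81, 63, 27]
r3 m[φ3→E] = [48, 40, 72]
r3 m[φ4→E] = [3, 1, 9]
r3 m[φ5→H] = [1, 1, 8]
r3 m[φ6→Q] = [2, 2, 4]
r3 m[J→φ0] = [9, 7, 4]
r3 m[J→φ3] = [8, 5, 8]
r3 m[E→φ3] = [3, 1, 9]
r3 m[E→φ4] = [6, 7, 9]
r3 m[H→φ0] = [81, 54, 160]
r3 m[H→φ1] = [72, 36, 320]
r3 m[H→φ2] = [72, 54, 256]
r3 m[H→φ5] = [648, 324, 160]
r3 m[R→φ2] = [1, 1, 1]
r3 m[Q→φ1] = [2, 2, 4]
r3 m[Q→φ6] = [9, 8, 9]
r4 m[φ0→J] = [1280, 480, 648]
r4 m[φ0→H] = [54, 45, 72]
r4 m[φ1→H] = [36, 18, 12]
r4 m[φ1→Q] = [1280, 576, 960]
r4 m[φ2→H] = [9, 6, 5]
r4 m[φ2→R] = [1280, 512, 648]
r4 m[φ3→J] = [81, 63, 27]
r4 m[φ3→E] = [48, 40, 72]
r4 m[φ4→E] = [3, 1, 9]
r4 m[φ5→H] = [1, 1, 8]
r4 m[φ6→Q] = [2, 2, 4]
r4 m[J→φ0] = [81, 63, 27]
r4 m[J→φ3] = [1280, 480, 648]
r4 m[E→φ3] = [3, 1, 9]
r4 m[E→φ4] = [48, 40, 72]
r4 m[H→φ0] = [324, 108, 480]
r4 m[H→φ1] = [486, 270, 2880]
r4 m[H→φ2] = [1944, 810, 6912]
r4 m[H→φ5] = [17496, 4860, 4320]
r4 m[R→φ2] = [1, 1, 1]
r4 m[Q→φ1] = [2, 2, 4]
r4 m[Q→φ6] = [1280, 576, 960]
r5 m[φ0→J] = [3840, 1440, 2592]
r5 m[φ0→H] = [486, 405, 648]
r5 m[φ1→H] = [36, 18, 12]
r5 m[φ1→Q] = [11520, 3888, 8640]
r5 m[φ2→H] = [9, 6, 5]
r5 m[φ2→R] = [34560, 13824, 17496]
r5 m[φ3→J] = [81, 63, 27]
r5 m[φ3→E] = [7680, 6400, 11520]
r5 m[φ4→E] = [3, 1, 9]
r5 m[φ5→H] = [1, 1, 8]
r5 m[φ6→Q] = [2, 2, 4]
r5 m[J→φ0] = [81, 63, 27]
r5 m[J→φ3] = [1280, 480, 648]
r5 m[E→φ3] = [3, 1, 9]
r5 m[E→φ4] = [48, 40, 72]
r5 m[H→φ0] = [324, 108, 480]
r5 m[H→φ1] = [486, 270, 2880]
r5 m[H→φ2] = [1944, 810, 6912]
r5 m[H→φ5] = [17496, 4860, 4320]
r5 m[R→φ2] = [1, 1, 1]
r5 m[Q→φ1] = [2, 2, 4]
r5 m[Q→φ6] = [1280, 576, 960]
r6 m[φ0→J] = [3840, 1440, 2592]
r6 m[φ0→H] = [486, 405, 648]
r6 m[φ1→H] = [36, 18, 12]
r6 m[φ1→Q] = [11520, 3888, 8640]
r6 m[φ2→H] = [9, 6, 5]
r6 m[φ2→R] = [34560, 13824, 17496]
r6 m[φ3→J] = [81, 63, 27]
r6 m[φ3→E] = [7680, 6400, 11520]
r6 m[φ4→E] = [3, 1, 9]
r6 m[φ5→H] = [1, 1, 8]
r6 m[φ6→Q] = [2, 2, 4]
r6 m[J→φ0] = [81, 63, 27]
r6 m[J→φ3] = [3840, 1440, 2592]
r6 m[E→φ3] = [3, 1, 9]
r6 m[E→φ4] = [7680, 6400, 11520]
r6 m[H→φ0] = [324, 108, 480]
r6 m[H→φ1] = [4374, 2430, 25920]
r6 m[H→φ2] = [17496, 7290, 62208]
r6 m[H→φ5] = [157464, 43740, 38880]
r6 m[R→φ2] = [1, 1, 1]
r6 m[Q→φ1] = [2, 2, 4]
r6 m[Q→φ6] = [11520, 3888, 8640]
r7 m[φ0→J] = [3840, 1440, 2592]
r7 m[φ0→H] = [486, 405, 648]
r7 m[φ1→H] = [36, 18, 12]
r7 m[φ1→Q] = [103680, 34992, 77760]
r7 m[φ2→H] = [9, 6, 5]
r7 m[φ2→R] = [311040, 124416, 157464]
r7 m[φ3→J] = [81, 63, 27]
r7 m[φ3→E] = [23040, 19200, 34560]
r7 m[φ4→E] = [3, 1, 9]
r7 m[φ5→H] = [1, 1, 8]
r7 m[φ6→Q] = [2, 2, 4]
r7 m[J→φ0] = [81, 63, 27]
r7 m[J→φ3] = [3840, 1440, 2592]
r7 m[E→φ3] = [3, 1, 9]
r7 m[E→φ4] = [7680, 6400, 11520]
r7 m[H→φ0] = [324, 108, 480]
r7 m[H→φ1] = [4374, 2430, 25920]
r7 m[H→φ2] = [17496, 7290, 62208]
r7 m[H→φ5] = [157464, 43740, 38880]
r7 m[R→φ2] = [1, 1, 1]
r7 m[Q→φ1] = [2, 2, 4]
r7 m[Q→φ6] = [11520, 3888, 8640]
r8 m[φ0→J] = [3840, 1440, 2592]
r8 m[φ0→H] = [486, 405, 648]
r8 m[φ1→H] = [36, 18, 12]
r8 m[φ1→Q] = [103680, 34992, 77760]
r8 m[φ2→H] = [9, 6, 5]
r8 m[φ2→R] = [311040, 124416, 157464]
r8 m[φ3→J] = [81, 63, 27]
r8 m[φ3→E] = [23040, 19200, 34560]
r8 m[φ4→E] = [3, 1, 9]
r8 m[φ5→H] = [1, 1, 8]
r8 m[φ6→Q] = [2, 2, 4]
r8 m[J→φ0] = [81, 63, 27]
r8 m[J→φ3] = [3840, 1440, 2592]
r8 m[E→φ3] = [3, 1, 9]
r8 m[E→φ4] = [23040, 19200, 34560]
r8 m[H→φ0] = [324, 108, 480]
r8 m[H→φ1] = [4374, 2430, 25920]
r8 m[H→φ2] = [17496, 7290, 62208]
r8 m[H→φ5] = [157464, 43740, 38880]
r8 m[R→φ2] = [1, 1, 1]
r8 m[Q→φ1] = [2, 2, 4]
r8 m[Q→φ6] = [103680, 34992, 77760]
r9 m[φ0→J] = [3840, 1440, 2592]
r9 m[φ0→H] = [486, 405, 648]
r9 m[φ1→H] = [36, 18, 12]
r9 m[φ1→Q] = [103680, 34992, 77760]
r9 m[φ2→H] = [9, 6, 5]
r9 m[φ2→R] = [311040, 124416, 157464]
r9 m[φ3→J] = [81, 63, 27]
r9 m[φ3→E] = [23040, 19200, 34560]
r9 m[φ4→E] = [3, 1, 9]
r9 m[φ5→H] = [1, 1, 8]
r9 m[φ6→Q] = [2, 2, 4]
r9 m[J→φ0] = [81, 63, 27]
r9 m[J→φ3] = [3840, 1440, 2592]
r9 m[E→φ3] = [3, 1, 9]
r9 m[E→φ4] = [23040, 19200, 34560]
r9 m[H→φ0] = [324, 108, 480]
r9 m[H→φ1] = [4374, 2430, 25920]
r9 m[H→φ2] = [17496, 7290, 62208]
r9 m[H→φ5] = [157464, 43740, 38880]
r9 m[R→φ2] = [1, 1, 1]
r9 m[Q→φ1] = [2, 2, 4]
r9 m[Q→φ6] = [103680, 34992, 77760]
fixed point reached at round 9
b[H] = ⊗ incoming = [157464, 43740, 311040]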